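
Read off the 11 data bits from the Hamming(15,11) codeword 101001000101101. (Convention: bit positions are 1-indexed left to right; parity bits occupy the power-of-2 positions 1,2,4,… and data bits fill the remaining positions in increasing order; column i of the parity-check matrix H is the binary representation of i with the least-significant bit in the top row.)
Parity bits occupy power-of-2 positions; data bits are at positions {3,5,6,7,9,10,11,12,13,14,15} (1-indexed).
Extract: c[3]=1 c[5]=0 c[6]=1 c[7]=0 c[9]=0 c[10]=1 c[11]=0 c[12]=1 c[13]=1 c[14]=0 c[15]=1
Data = 10100101101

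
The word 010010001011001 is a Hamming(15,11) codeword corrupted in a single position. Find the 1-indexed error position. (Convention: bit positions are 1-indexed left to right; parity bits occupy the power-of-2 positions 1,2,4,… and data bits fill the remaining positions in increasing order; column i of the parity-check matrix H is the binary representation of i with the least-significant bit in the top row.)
Syndrome s = H · r^T (mod 2), r = 010010001011001:
  s[0] = (101010101010101)·(010010001011001) mod 2 = 0+0+0+0+1+0+0+0+1+0+1+0+0+0+1 mod 2 = 0
  s[1] = (011001100110011)·(010010001011001) mod 2 = 0+1+0+0+0+0+0+0+0+0+1+0+0+0+1 mod 2 = 1
  s[2] = (000111100001111)·(010010001011001) mod 2 = 0+0+0+0+1+0+0+0+0+0+0+1+0+0+1 mod 2 = 1
  s[3] = (000000011111111)·(010010001011001) mod 2 = 0+0+0+0+0+0+0+0+1+0+1+1+0+0+1 mod 2 = 0
Syndrome = 0110
Column i of H is the binary representation of i, so the syndrome is the binary index of the flipped bit.
Read s = 0110 with s[0] as LSB: 0·2^0 + 1·2^1 + 1·2^2 + 0·2^3 = 6.
Error is at bit position 6.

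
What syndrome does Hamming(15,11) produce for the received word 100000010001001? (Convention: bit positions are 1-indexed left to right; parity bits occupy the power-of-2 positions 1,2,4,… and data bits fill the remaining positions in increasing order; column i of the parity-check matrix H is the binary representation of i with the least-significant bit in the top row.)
Syndrome s = H · r^T (mod 2), r = 100000010001001:
  s[0] = (101010101010101)·(100000010001001) mod 2 = 1+0+0+0+0+0+0+0+0+0+0+0+0+0+1 mod 2 = 0
  s[1] = (011001100110011)·(100000010001001) mod 2 = 0+0+0+0+0+0+0+0+0+0+0+0+0+0+1 mod 2 = 1
  s[2] = (000111100001111)·(100000010001001) mod 2 = 0+0+0+0+0+0+0+0+0+0+0+1+0+0+1 mod 2 = 0
  s[3] = (000000011111111)·(100000010001001) mod 2 = 0+0+0+0+0+0+0+1+0+0+0+1+0+0+1 mod 2 = 1
Syndrome = 0101
Non-zero syndrome: error at position 10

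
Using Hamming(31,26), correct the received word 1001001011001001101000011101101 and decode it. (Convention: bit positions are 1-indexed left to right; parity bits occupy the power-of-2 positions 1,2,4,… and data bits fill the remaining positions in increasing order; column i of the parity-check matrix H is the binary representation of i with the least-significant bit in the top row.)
Syndrome s = H · r^T (mod 2), r = 1001001011001001101000011101101:
  s[0] = (1010101010101010101010101010101)·(1001001011001001101000011101101) mod 2 = 1+0+0+0+0+0+1+0+1+0+0+0+1+0+0+0+1+0+1+0+0+0+0+0+1+0+0+0+1+0+1 mod 2 = 1
  s[1] = (0110011001100110011001100110011)·(1001001011001001101000011101101) mod 2 = 0+0+0+0+0+0+1+0+0+1+0+0+0+0+0+0+0+0+1+0+0+0+0+0+0+1+0+0+0+0+1 mod 2 = 1
  s[2] = (0001111000011110000111100001111)·(1001001011001001101000011101101) mod 2 = 0+0+0+1+0+0+1+0+0+0+0+0+1+0+0+0+0+0+0+0+0+0+0+0+0+0+0+1+1+0+1 mod 2 = 0
  s[3] = (0000000111111110000000011111111)·(1001001011001001101000011101101) mod 2 = 0+0+0+0+0+0+0+0+1+1+0+0+1+0+0+0+0+0+0+0+0+0+0+1+1+1+0+1+1+0+1 mod 2 = 1
  s[4] = (0000000000000001111111111111111)·(1001001011001001101000011101101) mod 2 = 0+0+0+0+0+0+0+0+0+0+0+0+0+0+0+1+1+0+1+0+0+0+0+1+1+1+0+1+1+0+1 mod 2 = 1
Syndrome = 11011
Column 27 of H equals this syndrome → error at bit 27 (1-indexed).
Flip bit 27: 1001001011001001101000011101101 → 1001001011001001101000011111101
Extract data bits at positions {3,5,6,7,9,10,11,12,13,14,15,17,18,19,20,21,22,23,24,25,26,27,28,29,30,31}: 00011100100101000011111101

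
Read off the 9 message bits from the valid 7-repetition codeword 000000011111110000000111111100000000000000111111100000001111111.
Split into 7-bit blocks: 0000000 1111111 0000000 1111111 0000000 0000000 1111111 0000000 1111111
Data = 010100101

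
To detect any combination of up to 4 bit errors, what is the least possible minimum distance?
Detecting e errors requires d_min ≥ e + 1 = 4 + 1 = 5.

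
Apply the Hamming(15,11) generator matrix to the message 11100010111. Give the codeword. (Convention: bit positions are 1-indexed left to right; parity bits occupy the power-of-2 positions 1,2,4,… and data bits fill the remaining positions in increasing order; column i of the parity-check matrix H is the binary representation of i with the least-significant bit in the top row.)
Codeword c = d · G (mod 2), d = 11100010111:
  c[0] = d·G[:,0] = (11100010111)·(11011010101) mod 2 = 1+1+0+0+0+0+1+0+1+0+1 mod 2 = 1
  c[1] = d·G[:,1] = (11100010111)·(10110110011) mod 2 = 1+0+1+0+0+0+1+0+0+1+1 mod 2 = 1
  c[2] = d·G[:,2] = (11100010111)·(10000000000) mod 2 = 1+0+0+0+0+0+0+0+0+0+0 mod 2 = 1
  c[3] = d·G[:,3] = (11100010111)·(01110001111) mod 2 = 0+1+1+0+0+0+0+0+1+1+1 mod 2 = 1
  c[4] = d·G[:,4] = (11100010111)·(01000000000) mod 2 = 0+1+0+0+0+0+0+0+0+0+0 mod 2 = 1
  c[5] = d·G[:,5] = (11100010111)·(00100000000) mod 2 = 0+0+1+0+0+0+0+0+0+0+0 mod 2 = 1
  c[6] = d·G[:,6] = (11100010111)·(00010000000) mod 2 = 0+0+0+0+0+0+0+0+0+0+0 mod 2 = 0
  c[7] = d·G[:,7] = (11100010111)·(00001111111) mod 2 = 0+0+0+0+0+0+1+0+1+1+1 mod 2 = 0
  c[8] = d·G[:,8] = (11100010111)·(00001000000) mod 2 = 0+0+0+0+0+0+0+0+0+0+0 mod 2 = 0
  c[9] = d·G[:,9] = (11100010111)·(00000100000) mod 2 = 0+0+0+0+0+0+0+0+0+0+0 mod 2 = 0
  c[10] = d·G[:,10] = (11100010111)·(00000010000) mod 2 = 0+0+0+0+0+0+1+0+0+0+0 mod 2 = 1
  c[11] = d·G[:,11] = (11100010111)·(00000001000) mod 2 = 0+0+0+0+0+0+0+0+0+0+0 mod 2 = 0
  c[12] = d·G[:,12] = (11100010111)·(00000000100) mod 2 = 0+0+0+0+0+0+0+0+1+0+0 mod 2 = 1
  c[13] = d·G[:,13] = (11100010111)·(00000000010) mod 2 = 0+0+0+0+0+0+0+0+0+1+0 mod 2 = 1
  c[14] = d·G[:,14] = (11100010111)·(00000000001) mod 2 = 0+0+0+0+0+0+0+0+0+0+1 mod 2 = 1
Codeword = 111111000010111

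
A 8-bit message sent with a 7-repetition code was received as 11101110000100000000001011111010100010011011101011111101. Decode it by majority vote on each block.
Split into 7-bit blocks and majority-vote each:
  block 1 = 1110111: 6 ones, 1 zeros → 1
  block 2 = 0000100: 1 ones, 6 zeros → 0
  block 3 = 0000000: 0 ones, 7 zeros → 0
  block 4 = 0101111: 5 ones, 2 zeros → 1
  block 5 = 1010100: 3 ones, 4 zeros → 0
  block 6 = 0100110: 3 ones, 4 zeros → 0
  block 7 = 1110101: 5 ones, 2 zeros → 1
  block 8 = 1111101: 6 ones, 1 zeros → 1
Decoded = 10010011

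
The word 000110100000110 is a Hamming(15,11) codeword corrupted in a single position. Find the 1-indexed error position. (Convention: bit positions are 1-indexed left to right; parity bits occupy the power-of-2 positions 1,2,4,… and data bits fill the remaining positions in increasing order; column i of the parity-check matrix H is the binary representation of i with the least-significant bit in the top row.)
Syndrome s = H · r^T (mod 2), r = 000110100000110:
  s[0] = (101010101010101)·(000110100000110) mod 2 = 0+0+0+0+1+0+1+0+0+0+0+0+1+0+0 mod 2 = 1
  s[1] = (011001100110011)·(000110100000110) mod 2 = 0+0+0+0+0+0+1+0+0+0+0+0+0+1+0 mod 2 = 0
  s[2] = (000111100001111)·(000110100000110) mod 2 = 0+0+0+1+1+0+1+0+0+0+0+0+1+1+0 mod 2 = 1
  s[3] = (000000011111111)·(000110100000110) mod 2 = 0+0+0+0+0+0+0+0+0+0+0+0+1+1+0 mod 2 = 0
Syndrome = 1010
Column i of H is the binary representation of i, so the syndrome is the binary index of the flipped bit.
Read s = 1010 with s[0] as LSB: 1·2^0 + 0·2^1 + 1·2^2 + 0·2^3 = 5.
Error is at bit position 5.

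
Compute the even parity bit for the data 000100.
Sum of data bits: 0+0+0+1+0+0 = 1.
1 mod 2 = 1, so parity bit = 1.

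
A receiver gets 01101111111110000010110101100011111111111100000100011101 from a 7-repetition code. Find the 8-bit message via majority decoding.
Split into 7-bit blocks and majority-vote each:
  block 1 = 0110111: 5 ones, 2 zeros → 1
  block 2 = 1111110: 6 ones, 1 zeros → 1
  block 3 = 0000101: 2 ones, 5 zeros → 0
  block 4 = 1010110: 4 ones, 3 zeros → 1
  block 5 = 0011111: 5 ones, 2 zeros → 1
  block 6 = 1111111: 7 ones, 0 zeros → 1
  block 7 = 0000010: 1 ones, 6 zeros → 0
  block 8 = 0011101: 4 ones, 3 zeros → 1
Decoded = 11011101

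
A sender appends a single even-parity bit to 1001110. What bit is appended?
Sum of data bits: 1+0+0+1+1+1+0 = 4.
4 mod 2 = 0, so parity bit = 0.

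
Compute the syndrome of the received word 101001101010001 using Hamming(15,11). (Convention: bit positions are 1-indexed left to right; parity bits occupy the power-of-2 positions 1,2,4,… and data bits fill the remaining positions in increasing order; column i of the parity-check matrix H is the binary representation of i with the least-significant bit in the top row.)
Syndrome s = H · r^T (mod 2), r = 101001101010001:
  s[0] = (101010101010101)·(101001101010001) mod 2 = 1+0+1+0+0+0+1+0+1+0+1+0+0+0+1 mod 2 = 0
  s[1] = (011001100110011)·(101001101010001) mod 2 = 0+0+1+0+0+1+1+0+0+0+1+0+0+0+1 mod 2 = 1
  s[2] = (000111100001111)·(101001101010001) mod 2 = 0+0+0+0+0+1+1+0+0+0+0+0+0+0+1 mod 2 = 1
  s[3] = (000000011111111)·(101001101010001) mod 2 = 0+0+0+0+0+0+0+0+1+0+1+0+0+0+1 mod 2 = 1
Syndrome = 0111
Non-zero syndrome: error at position 14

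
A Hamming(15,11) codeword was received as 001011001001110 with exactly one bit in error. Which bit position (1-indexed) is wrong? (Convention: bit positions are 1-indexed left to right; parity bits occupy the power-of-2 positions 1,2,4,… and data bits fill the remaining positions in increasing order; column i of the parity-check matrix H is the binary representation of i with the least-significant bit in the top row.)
Syndrome s = H · r^T (mod 2), r = 001011001001110:
  s[0] = (101010101010101)·(001011001001110) mod 2 = 0+0+1+0+1+0+0+0+1+0+0+0+1+0+0 mod 2 = 0
  s[1] = (011001100110011)·(001011001001110) mod 2 = 0+0+1+0+0+1+0+0+0+0+0+0+0+1+0 mod 2 = 1
  s[2] = (000111100001111)·(001011001001110) mod 2 = 0+0+0+0+1+1+0+0+0+0+0+1+1+1+0 mod 2 = 1
  s[3] = (000000011111111)·(001011001001110) mod 2 = 0+0+0+0+0+0+0+0+1+0+0+1+1+1+0 mod 2 = 0
Syndrome = 0110
Column i of H is the binary representation of i, so the syndrome is the binary index of the flipped bit.
Read s = 0110 with s[0] as LSB: 0·2^0 + 1·2^1 + 1·2^2 + 0·2^3 = 6.
Error is at bit position 6.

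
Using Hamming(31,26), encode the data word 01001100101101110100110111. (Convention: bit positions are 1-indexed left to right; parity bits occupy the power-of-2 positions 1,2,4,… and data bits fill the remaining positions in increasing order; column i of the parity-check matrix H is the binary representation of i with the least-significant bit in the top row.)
Codeword c = d · G (mod 2), d = 01001100101101110100110111:
  c[0] = d·G[:,0] = (01001100101101110100110111)·(11011010101101010101010101) mod 2 = 0+1+0+0+1+0+0+0+1+0+1+1+0+1+0+1+0+1+0+0+0+1+0+1+0+1 mod 2 = 1
  c[1] = d·G[:,1] = (01001100101101110100110111)·(10110110011011001100110011) mod 2 = 0+0+0+0+0+1+0+0+0+0+1+0+0+1+0+0+0+1+0+0+1+1+0+0+1+1 mod 2 = 0
  c[2] = d·G[:,2] = (01001100101101110100110111)·(10000000000000000000000000) mod 2 = 0+0+0+0+0+0+0+0+0+0+0+0+0+0+0+0+0+0+0+0+0+0+0+0+0+0 mod 2 = 0
  c[3] = d·G[:,3] = (01001100101101110100110111)·(01110001111000111100001111) mod 2 = 0+1+0+0+0+0+0+0+1+0+1+0+0+0+1+1+0+1+0+0+0+0+0+1+1+1 mod 2 = 1
  c[4] = d·G[:,4] = (01001100101101110100110111)·(01000000000000000000000000) mod 2 = 0+1+0+0+0+0+0+0+0+0+0+0+0+0+0+0+0+0+0+0+0+0+0+0+0+0 mod 2 = 1
  c[5] = d·G[:,5] = (01001100101101110100110111)·(00100000000000000000000000) mod 2 = 0+0+0+0+0+0+0+0+0+0+0+0+0+0+0+0+0+0+0+0+0+0+0+0+0+0 mod 2 = 0
  c[6] = d·G[:,6] = (01001100101101110100110111)·(00010000000000000000000000) mod 2 = 0+0+0+0+0+0+0+0+0+0+0+0+0+0+0+0+0+0+0+0+0+0+0+0+0+0 mod 2 = 0
  c[7] = d·G[:,7] = (01001100101101110100110111)·(00001111111000000011111111) mod 2 = 0+0+0+0+1+1+0+0+1+0+1+0+0+0+0+0+0+0+0+0+1+1+0+1+1+1 mod 2 = 1
  c[8] = d·G[:,8] = (01001100101101110100110111)·(00001000000000000000000000) mod 2 = 0+0+0+0+1+0+0+0+0+0+0+0+0+0+0+0+0+0+0+0+0+0+0+0+0+0 mod 2 = 1
  c[9] = d·G[:,9] = (01001100101101110100110111)·(00000100000000000000000000) mod 2 = 0+0+0+0+0+1+0+0+0+0+0+0+0+0+0+0+0+0+0+0+0+0+0+0+0+0 mod 2 = 1
  c[10] = d·G[:,10] = (01001100101101110100110111)·(00000010000000000000000000) mod 2 = 0+0+0+0+0+0+0+0+0+0+0+0+0+0+0+0+0+0+0+0+0+0+0+0+0+0 mod 2 = 0
  c[11] = d·G[:,11] = (01001100101101110100110111)·(00000001000000000000000000) mod 2 = 0+0+0+0+0+0+0+0+0+0+0+0+0+0+0+0+0+0+0+0+0+0+0+0+0+0 mod 2 = 0
  c[12] = d·G[:,12] = (01001100101101110100110111)·(00000000100000000000000000) mod 2 = 0+0+0+0+0+0+0+0+1+0+0+0+0+0+0+0+0+0+0+0+0+0+0+0+0+0 mod 2 = 1
  c[13] = d·G[:,13] = (01001100101101110100110111)·(00000000010000000000000000) mod 2 = 0+0+0+0+0+0+0+0+0+0+0+0+0+0+0+0+0+0+0+0+0+0+0+0+0+0 mod 2 = 0
  c[14] = d·G[:,14] = (01001100101101110100110111)·(00000000001000000000000000) mod 2 = 0+0+0+0+0+0+0+0+0+0+1+0+0+0+0+0+0+0+0+0+0+0+0+0+0+0 mod 2 = 1
  c[15] = d·G[:,15] = (01001100101101110100110111)·(00000000000111111111111111) mod 2 = 0+0+0+0+0+0+0+0+0+0+0+1+0+1+1+1+0+1+0+0+1+1+0+1+1+1 mod 2 = 0
  c[16] = d·G[:,16] = (01001100101101110100110111)·(00000000000100000000000000) mod 2 = 0+0+0+0+0+0+0+0+0+0+0+1+0+0+0+0+0+0+0+0+0+0+0+0+0+0 mod 2 = 1
  c[17] = d·G[:,17] = (01001100101101110100110111)·(00000000000010000000000000) mod 2 = 0+0+0+0+0+0+0+0+0+0+0+0+0+0+0+0+0+0+0+0+0+0+0+0+0+0 mod 2 = 0
  c[18] = d·G[:,18] = (01001100101101110100110111)·(00000000000001000000000000) mod 2 = 0+0+0+0+0+0+0+0+0+0+0+0+0+1+0+0+0+0+0+0+0+0+0+0+0+0 mod 2 = 1
  c[19] = d·G[:,19] = (01001100101101110100110111)·(00000000000000100000000000) mod 2 = 0+0+0+0+0+0+0+0+0+0+0+0+0+0+1+0+0+0+0+0+0+0+0+0+0+0 mod 2 = 1
  c[20] = d·G[:,20] = (01001100101101110100110111)·(00000000000000010000000000) mod 2 = 0+0+0+0+0+0+0+0+0+0+0+0+0+0+0+1+0+0+0+0+0+0+0+0+0+0 mod 2 = 1
  c[21] = d·G[:,21] = (01001100101101110100110111)·(00000000000000001000000000) mod 2 = 0+0+0+0+0+0+0+0+0+0+0+0+0+0+0+0+0+0+0+0+0+0+0+0+0+0 mod 2 = 0
  c[22] = d·G[:,22] = (01001100101101110100110111)·(00000000000000000100000000) mod 2 = 0+0+0+0+0+0+0+0+0+0+0+0+0+0+0+0+0+1+0+0+0+0+0+0+0+0 mod 2 = 1
  c[23] = d·G[:,23] = (01001100101101110100110111)·(00000000000000000010000000) mod 2 = 0+0+0+0+0+0+0+0+0+0+0+0+0+0+0+0+0+0+0+0+0+0+0+0+0+0 mod 2 = 0
  c[24] = d·G[:,24] = (01001100101101110100110111)·(00000000000000000001000000) mod 2 = 0+0+0+0+0+0+0+0+0+0+0+0+0+0+0+0+0+0+0+0+0+0+0+0+0+0 mod 2 = 0
  c[25] = d·G[:,25] = (01001100101101110100110111)·(00000000000000000000100000) mod 2 = 0+0+0+0+0+0+0+0+0+0+0+0+0+0+0+0+0+0+0+0+1+0+0+0+0+0 mod 2 = 1
  c[26] = d·G[:,26] = (01001100101101110100110111)·(00000000000000000000010000) mod 2 = 0+0+0+0+0+0+0+0+0+0+0+0+0+0+0+0+0+0+0+0+0+1+0+0+0+0 mod 2 = 1
  c[27] = d·G[:,27] = (01001100101101110100110111)·(00000000000000000000001000) mod 2 = 0+0+0+0+0+0+0+0+0+0+0+0+0+0+0+0+0+0+0+0+0+0+0+0+0+0 mod 2 = 0
  c[28] = d·G[:,28] = (01001100101101110100110111)·(00000000000000000000000100) mod 2 = 0+0+0+0+0+0+0+0+0+0+0+0+0+0+0+0+0+0+0+0+0+0+0+1+0+0 mod 2 = 1
  c[29] = d·G[:,29] = (01001100101101110100110111)·(00000000000000000000000010) mod 2 = 0+0+0+0+0+0+0+0+0+0+0+0+0+0+0+0+0+0+0+0+0+0+0+0+1+0 mod 2 = 1
  c[30] = d·G[:,30] = (01001100101101110100110111)·(00000000000000000000000001) mod 2 = 0+0+0+0+0+0+0+0+0+0+0+0+0+0+0+0+0+0+0+0+0+0+0+0+0+1 mod 2 = 1
Codeword = 1001100111001010101110100110111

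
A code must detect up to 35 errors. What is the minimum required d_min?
Detecting e errors requires d_min ≥ e + 1 = 35 + 1 = 36.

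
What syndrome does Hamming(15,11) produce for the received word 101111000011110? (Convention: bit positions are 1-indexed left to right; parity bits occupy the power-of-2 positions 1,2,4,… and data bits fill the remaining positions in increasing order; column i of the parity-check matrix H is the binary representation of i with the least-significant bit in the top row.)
Syndrome s = H · r^T (mod 2), r = 101111000011110:
  s[0] = (101010101010101)·(101111000011110) mod 2 = 1+0+1+0+1+0+0+0+0+0+1+0+1+0+0 mod 2 = 1
  s[1] = (011001100110011)·(101111000011110) mod 2 = 0+0+1+0+0+1+0+0+0+0+1+0+0+1+0 mod 2 = 0
  s[2] = (000111100001111)·(101111000011110) mod 2 = 0+0+0+1+1+1+0+0+0+0+0+1+1+1+0 mod 2 = 0
  s[3] = (000000011111111)·(101111000011110) mod 2 = 0+0+0+0+0+0+0+0+0+0+1+1+1+1+0 mod 2 = 0
Syndrome = 1000
Non-zero syndrome: error at position 1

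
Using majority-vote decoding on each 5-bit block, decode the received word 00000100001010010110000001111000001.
Split into 5-bit blocks and majority-vote each:
  block 1 = 00000: 0 ones, 5 zeros → 0
  block 2 = 10000: 1 ones, 4 zeros → 0
  block 3 = 10100: 2 ones, 3 zeros → 0
  block 4 = 10110: 3 ones, 2 zeros → 1
  block 5 = 00000: 0 ones, 5 zeros → 0
  block 6 = 11110: 4 ones, 1 zeros → 1
  block 7 = 00001: 1 ones, 4 zeros → 0
Decoded = 0001010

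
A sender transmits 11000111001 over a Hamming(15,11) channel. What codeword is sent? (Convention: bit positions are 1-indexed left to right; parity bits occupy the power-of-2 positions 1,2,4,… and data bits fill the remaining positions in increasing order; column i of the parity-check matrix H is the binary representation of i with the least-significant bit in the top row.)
Codeword c = d · G (mod 2), d = 11000111001:
  c[0] = d·G[:,0] = (11000111001)·(11011010101) mod 2 = 1+1+0+0+0+0+1+0+0+0+1 mod 2 = 0
  c[1] = d·G[:,1] = (11000111001)·(10110110011) mod 2 = 1+0+0+0+0+1+1+0+0+0+1 mod 2 = 0
  c[2] = d·G[:,2] = (11000111001)·(10000000000) mod 2 = 1+0+0+0+0+0+0+0+0+0+0 mod 2 = 1
  c[3] = d·G[:,3] = (11000111001)·(01110001111) mod 2 = 0+1+0+0+0+0+0+1+0+0+1 mod 2 = 1
  c[4] = d·G[:,4] = (11000111001)·(01000000000) mod 2 = 0+1+0+0+0+0+0+0+0+0+0 mod 2 = 1
  c[5] = d·G[:,5] = (11000111001)·(00100000000) mod 2 = 0+0+0+0+0+0+0+0+0+0+0 mod 2 = 0
  c[6] = d·G[:,6] = (11000111001)·(00010000000) mod 2 = 0+0+0+0+0+0+0+0+0+0+0 mod 2 = 0
  c[7] = d·G[:,7] = (11000111001)·(00001111111) mod 2 = 0+0+0+0+0+1+1+1+0+0+1 mod 2 = 0
  c[8] = d·G[:,8] = (11000111001)·(00001000000) mod 2 = 0+0+0+0+0+0+0+0+0+0+0 mod 2 = 0
  c[9] = d·G[:,9] = (11000111001)·(00000100000) mod 2 = 0+0+0+0+0+1+0+0+0+0+0 mod 2 = 1
  c[10] = d·G[:,10] = (11000111001)·(00000010000) mod 2 = 0+0+0+0+0+0+1+0+0+0+0 mod 2 = 1
  c[11] = d·G[:,11] = (11000111001)·(00000001000) mod 2 = 0+0+0+0+0+0+0+1+0+0+0 mod 2 = 1
  c[12] = d·G[:,12] = (11000111001)·(00000000100) mod 2 = 0+0+0+0+0+0+0+0+0+0+0 mod 2 = 0
  c[13] = d·G[:,13] = (11000111001)·(00000000010) mod 2 = 0+0+0+0+0+0+0+0+0+0+0 mod 2 = 0
  c[14] = d·G[:,14] = (11000111001)·(00000000001) mod 2 = 0+0+0+0+0+0+0+0+0+0+1 mod 2 = 1
Codeword = 001110000111001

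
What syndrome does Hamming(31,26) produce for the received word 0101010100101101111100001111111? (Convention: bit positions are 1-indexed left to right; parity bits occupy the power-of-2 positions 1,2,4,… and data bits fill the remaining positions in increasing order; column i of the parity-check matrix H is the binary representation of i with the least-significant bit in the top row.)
Syndrome s = H · r^T (mod 2), r = 0101010100101101111100001111111:
  s[0] = (1010101010101010101010101010101)·(0101010100101101111100001111111) mod 2 = 0+0+0+0+0+0+0+0+0+0+1+0+1+0+0+0+1+0+1+0+0+0+0+0+1+0+1+0+1+0+1 mod 2 = 0
  s[1] = (0110011001100110011001100110011)·(0101010100101101111100001111111) mod 2 = 0+1+0+0+0+1+0+0+0+0+1+0+0+1+0+0+0+1+1+0+0+0+0+0+0+1+1+0+0+1+1 mod 2 = 0
  s[2] = (0001111000011110000111100001111)·(0101010100101101111100001111111) mod 2 = 0+0+0+1+0+1+0+0+0+0+0+0+1+1+0+0+0+0+0+1+0+0+0+0+0+0+0+1+1+1+1 mod 2 = 1
  s[3] = (0000000111111110000000011111111)·(0101010100101101111100001111111) mod 2 = 0+0+0+0+0+0+0+1+0+0+1+0+1+1+0+0+0+0+0+0+0+0+0+0+1+1+1+1+1+1+1 mod 2 = 1
  s[4] = (0000000000000001111111111111111)·(0101010100101101111100001111111) mod 2 = 0+0+0+0+0+0+0+0+0+0+0+0+0+0+0+1+1+1+1+1+0+0+0+0+1+1+1+1+1+1+1 mod 2 = 0
Syndrome = 00110
Non-zero syndrome: error at position 12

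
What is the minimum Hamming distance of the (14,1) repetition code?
d_min = 14 (the only two codewords are 0…0 and 1…1, differing in all 14 positions).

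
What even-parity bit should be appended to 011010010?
Sum of data bits: 0+1+1+0+1+0+0+1+0 = 4.
4 mod 2 = 0, so parity bit = 0.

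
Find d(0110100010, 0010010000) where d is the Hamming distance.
XOR = 0100110010, count of 1s = 4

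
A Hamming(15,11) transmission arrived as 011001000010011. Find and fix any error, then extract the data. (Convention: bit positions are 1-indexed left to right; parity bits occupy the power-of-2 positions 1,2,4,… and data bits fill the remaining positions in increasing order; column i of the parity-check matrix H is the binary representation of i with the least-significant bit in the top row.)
Syndrome s = H · r^T (mod 2), r = 011001000010011:
  s[0] = (101010101010101)·(011001000010011) mod 2 = 0+0+1+0+0+0+0+0+0+0+1+0+0+0+1 mod 2 = 1
  s[1] = (011001100110011)·(011001000010011) mod 2 = 0+1+1+0+0+1+0+0+0+0+1+0+0+1+1 mod 2 = 0
  s[2] = (000111100001111)·(011001000010011) mod 2 = 0+0+0+0+0+1+0+0+0+0+0+0+0+1+1 mod 2 = 1
  s[3] = (000000011111111)·(011001000010011) mod 2 = 0+0+0+0+0+0+0+0+0+0+1+0+0+1+1 mod 2 = 1
Syndrome = 1011
Column 13 of H equals this syndrome → error at bit 13 (1-indexed).
Flip bit 13: 011001000010011 → 011001000010111
Extract data bits at positions {3,5,6,7,9,10,11,12,13,14,15}: 10100010111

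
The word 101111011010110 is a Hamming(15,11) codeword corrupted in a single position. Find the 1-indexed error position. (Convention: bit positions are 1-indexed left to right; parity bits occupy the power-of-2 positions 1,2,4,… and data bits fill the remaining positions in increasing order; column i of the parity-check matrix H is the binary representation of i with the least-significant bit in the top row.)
Syndrome s = H · r^T (mod 2), r = 101111011010110:
  s[0] = (101010101010101)·(101111011010110) mod 2 = 1+0+1+0+1+0+0+0+1+0+1+0+1+0+0 mod 2 = 0
  s[1] = (011001100110011)·(101111011010110) mod 2 = 0+0+1+0+0+1+0+0+0+0+1+0+0+1+0 mod 2 = 0
  s[2] = (000111100001111)·(101111011010110) mod 2 = 0+0+0+1+1+1+0+0+0+0+0+0+1+1+0 mod 2 = 1
  s[3] = (000000011111111)·(101111011010110) mod 2 = 0+0+0+0+0+0+0+1+1+0+1+0+1+1+0 mod 2 = 1
Syndrome = 0011
Column i of H is the binary representation of i, so the syndrome is the binary index of the flipped bit.
Read s = 0011 with s[0] as LSB: 0·2^0 + 0·2^1 + 1·2^2 + 1·2^3 = 12.
Error is at bit position 12.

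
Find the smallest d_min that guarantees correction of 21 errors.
Correcting t errors requires d_min ≥ 2t + 1 = 2·21 + 1 = 43.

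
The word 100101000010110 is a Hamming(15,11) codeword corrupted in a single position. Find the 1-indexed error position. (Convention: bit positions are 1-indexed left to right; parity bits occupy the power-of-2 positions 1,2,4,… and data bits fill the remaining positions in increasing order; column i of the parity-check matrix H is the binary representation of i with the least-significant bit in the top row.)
Syndrome s = H · r^T (mod 2), r = 100101000010110:
  s[0] = (101010101010101)·(100101000010110) mod 2 = 1+0+0+0+0+0+0+0+0+0+1+0+1+0+0 mod 2 = 1
  s[1] = (011001100110011)·(100101000010110) mod 2 = 0+0+0+0+0+1+0+0+0+0+1+0+0+1+0 mod 2 = 1
  s[2] = (000111100001111)·(100101000010110) mod 2 = 0+0+0+1+0+1+0+0+0+0+0+0+1+1+0 mod 2 = 0
  s[3] = (000000011111111)·(100101000010110) mod 2 = 0+0+0+0+0+0+0+0+0+0+1+0+1+1+0 mod 2 = 1
Syndrome = 1101
Column i of H is the binary representation of i, so the syndrome is the binary index of the flipped bit.
Read s = 1101 with s[0] as LSB: 1·2^0 + 1·2^1 + 0·2^2 + 1·2^3 = 11.
Error is at bit position 11.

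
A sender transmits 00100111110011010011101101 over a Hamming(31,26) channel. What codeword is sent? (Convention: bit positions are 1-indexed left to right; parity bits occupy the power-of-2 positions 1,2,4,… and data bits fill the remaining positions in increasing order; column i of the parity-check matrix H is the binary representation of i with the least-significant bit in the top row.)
Codeword c = d · G (mod 2), d = 00100111110011010011101101:
  c[0] = d·G[:,0] = (00100111110011010011101101)·(11011010101101010101010101) mod 2 = 0+0+0+0+0+0+1+0+1+0+0+0+0+1+0+1+0+0+0+1+0+0+0+1+0+1 mod 2 = 1
  c[1] = d·G[:,1] = (00100111110011010011101101)·(10110110011011001100110011) mod 2 = 0+0+1+0+0+1+1+0+0+1+0+0+1+1+0+0+0+0+0+0+1+0+0+0+0+1 mod 2 = 0
  c[2] = d·G[:,2] = (00100111110011010011101101)·(10000000000000000000000000) mod 2 = 0+0+0+0+0+0+0+0+0+0+0+0+0+0+0+0+0+0+0+0+0+0+0+0+0+0 mod 2 = 0
  c[3] = d·G[:,3] = (00100111110011010011101101)·(01110001111000111100001111) mod 2 = 0+0+1+0+0+0+0+1+1+1+0+0+0+0+0+1+0+0+0+0+0+0+1+1+0+1 mod 2 = 0
  c[4] = d·G[:,4] = (00100111110011010011101101)·(01000000000000000000000000) mod 2 = 0+0+0+0+0+0+0+0+0+0+0+0+0+0+0+0+0+0+0+0+0+0+0+0+0+0 mod 2 = 0
  c[5] = d·G[:,5] = (00100111110011010011101101)·(00100000000000000000000000) mod 2 = 0+0+1+0+0+0+0+0+0+0+0+0+0+0+0+0+0+0+0+0+0+0+0+0+0+0 mod 2 = 1
  c[6] = d·G[:,6] = (00100111110011010011101101)·(00010000000000000000000000) mod 2 = 0+0+0+0+0+0+0+0+0+0+0+0+0+0+0+0+0+0+0+0+0+0+0+0+0+0 mod 2 = 0
  c[7] = d·G[:,7] = (00100111110011010011101101)·(00001111111000000011111111) mod 2 = 0+0+0+0+0+1+1+1+1+1+0+0+0+0+0+0+0+0+1+1+1+0+1+1+0+1 mod 2 = 1
  c[8] = d·G[:,8] = (00100111110011010011101101)·(00001000000000000000000000) mod 2 = 0+0+0+0+0+0+0+0+0+0+0+0+0+0+0+0+0+0+0+0+0+0+0+0+0+0 mod 2 = 0
  c[9] = d·G[:,9] = (00100111110011010011101101)·(00000100000000000000000000) mod 2 = 0+0+0+0+0+1+0+0+0+0+0+0+0+0+0+0+0+0+0+0+0+0+0+0+0+0 mod 2 = 1
  c[10] = d·G[:,10] = (00100111110011010011101101)·(00000010000000000000000000) mod 2 = 0+0+0+0+0+0+1+0+0+0+0+0+0+0+0+0+0+0+0+0+0+0+0+0+0+0 mod 2 = 1
  c[11] = d·G[:,11] = (00100111110011010011101101)·(00000001000000000000000000) mod 2 = 0+0+0+0+0+0+0+1+0+0+0+0+0+0+0+0+0+0+0+0+0+0+0+0+0+0 mod 2 = 1
  c[12] = d·G[:,12] = (00100111110011010011101101)·(00000000100000000000000000) mod 2 = 0+0+0+0+0+0+0+0+1+0+0+0+0+0+0+0+0+0+0+0+0+0+0+0+0+0 mod 2 = 1
  c[13] = d·G[:,13] = (00100111110011010011101101)·(00000000010000000000000000) mod 2 = 0+0+0+0+0+0+0+0+0+1+0+0+0+0+0+0+0+0+0+0+0+0+0+0+0+0 mod 2 = 1
  c[14] = d·G[:,14] = (00100111110011010011101101)·(00000000001000000000000000) mod 2 = 0+0+0+0+0+0+0+0+0+0+0+0+0+0+0+0+0+0+0+0+0+0+0+0+0+0 mod 2 = 0
  c[15] = d·G[:,15] = (00100111110011010011101101)·(00000000000111111111111111) mod 2 = 0+0+0+0+0+0+0+0+0+0+0+0+1+1+0+1+0+0+1+1+1+0+1+1+0+1 mod 2 = 1
  c[16] = d·G[:,16] = (00100111110011010011101101)·(00000000000100000000000000) mod 2 = 0+0+0+0+0+0+0+0+0+0+0+0+0+0+0+0+0+0+0+0+0+0+0+0+0+0 mod 2 = 0
  c[17] = d·G[:,17] = (00100111110011010011101101)·(00000000000010000000000000) mod 2 = 0+0+0+0+0+0+0+0+0+0+0+0+1+0+0+0+0+0+0+0+0+0+0+0+0+0 mod 2 = 1
  c[18] = d·G[:,18] = (00100111110011010011101101)·(00000000000001000000000000) mod 2 = 0+0+0+0+0+0+0+0+0+0+0+0+0+1+0+0+0+0+0+0+0+0+0+0+0+0 mod 2 = 1
  c[19] = d·G[:,19] = (00100111110011010011101101)·(00000000000000100000000000) mod 2 = 0+0+0+0+0+0+0+0+0+0+0+0+0+0+0+0+0+0+0+0+0+0+0+0+0+0 mod 2 = 0
  c[20] = d·G[:,20] = (00100111110011010011101101)·(00000000000000010000000000) mod 2 = 0+0+0+0+0+0+0+0+0+0+0+0+0+0+0+1+0+0+0+0+0+0+0+0+0+0 mod 2 = 1
  c[21] = d·G[:,21] = (00100111110011010011101101)·(00000000000000001000000000) mod 2 = 0+0+0+0+0+0+0+0+0+0+0+0+0+0+0+0+0+0+0+0+0+0+0+0+0+0 mod 2 = 0
  c[22] = d·G[:,22] = (00100111110011010011101101)·(00000000000000000100000000) mod 2 = 0+0+0+0+0+0+0+0+0+0+0+0+0+0+0+0+0+0+0+0+0+0+0+0+0+0 mod 2 = 0
  c[23] = d·G[:,23] = (00100111110011010011101101)·(00000000000000000010000000) mod 2 = 0+0+0+0+0+0+0+0+0+0+0+0+0+0+0+0+0+0+1+0+0+0+0+0+0+0 mod 2 = 1
  c[24] = d·G[:,24] = (00100111110011010011101101)·(00000000000000000001000000) mod 2 = 0+0+0+0+0+0+0+0+0+0+0+0+0+0+0+0+0+0+0+1+0+0+0+0+0+0 mod 2 = 1
  c[25] = d·G[:,25] = (00100111110011010011101101)·(00000000000000000000100000) mod 2 = 0+0+0+0+0+0+0+0+0+0+0+0+0+0+0+0+0+0+0+0+1+0+0+0+0+0 mod 2 = 1
  c[26] = d·G[:,26] = (00100111110011010011101101)·(00000000000000000000010000) mod 2 = 0+0+0+0+0+0+0+0+0+0+0+0+0+0+0+0+0+0+0+0+0+0+0+0+0+0 mod 2 = 0
  c[27] = d·G[:,27] = (00100111110011010011101101)·(00000000000000000000001000) mod 2 = 0+0+0+0+0+0+0+0+0+0+0+0+0+0+0+0+0+0+0+0+0+0+1+0+0+0 mod 2 = 1
  c[28] = d·G[:,28] = (00100111110011010011101101)·(00000000000000000000000100) mod 2 = 0+0+0+0+0+0+0+0+0+0+0+0+0+0+0+0+0+0+0+0+0+0+0+1+0+0 mod 2 = 1
  c[29] = d·G[:,29] = (00100111110011010011101101)·(00000000000000000000000010) mod 2 = 0+0+0+0+0+0+0+0+0+0+0+0+0+0+0+0+0+0+0+0+0+0+0+0+0+0 mod 2 = 0
  c[30] = d·G[:,30] = (00100111110011010011101101)·(00000000000000000000000001) mod 2 = 0+0+0+0+0+0+0+0+0+0+0+0+0+0+0+0+0+0+0+0+0+0+0+0+0+1 mod 2 = 1
Codeword = 1000010101111101011010011101101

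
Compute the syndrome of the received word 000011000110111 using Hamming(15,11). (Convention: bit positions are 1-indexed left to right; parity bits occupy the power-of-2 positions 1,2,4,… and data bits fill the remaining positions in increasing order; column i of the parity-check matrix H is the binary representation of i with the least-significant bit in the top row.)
Syndrome s = H · r^T (mod 2), r = 000011000110111:
  s[0] = (101010101010101)·(000011000110111) mod 2 = 0+0+0+0+1+0+0+0+0+0+1+0+1+0+1 mod 2 = 0
  s[1] = (011001100110011)·(000011000110111) mod 2 = 0+0+0+0+0+1+0+0+0+1+1+0+0+1+1 mod 2 = 1
  s[2] = (000111100001111)·(000011000110111) mod 2 = 0+0+0+0+1+1+0+0+0+0+0+0+1+1+1 mod 2 = 1
  s[3] = (000000011111111)·(000011000110111) mod 2 = 0+0+0+0+0+0+0+0+0+1+1+0+1+1+1 mod 2 = 1
Syndrome = 0111
Non-zero syndrome: error at position 14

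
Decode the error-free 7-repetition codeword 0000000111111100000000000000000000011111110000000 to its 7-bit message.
Split into 7-bit blocks: 0000000 1111111 0000000 0000000 0000000 1111111 0000000
Data = 0100010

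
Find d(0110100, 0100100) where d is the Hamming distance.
XOR = 0010000, count of 1s = 1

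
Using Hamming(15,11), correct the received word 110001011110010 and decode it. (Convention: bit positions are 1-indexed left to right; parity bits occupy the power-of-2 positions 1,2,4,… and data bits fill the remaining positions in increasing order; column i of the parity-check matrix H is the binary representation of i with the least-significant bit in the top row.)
Syndrome s = H · r^T (mod 2), r = 110001011110010:
  s[0] = (101010101010101)·(110001011110010) mod 2 = 1+0+0+0+0+0+0+0+1+0+1+0+0+0+0 mod 2 = 1
  s[1] = (011001100110011)·(110001011110010) mod 2 = 0+1+0+0+0+1+0+0+0+1+1+0+0+1+0 mod 2 = 1
  s[2] = (000111100001111)·(110001011110010) mod 2 = 0+0+0+0+0+1+0+0+0+0+0+0+0+1+0 mod 2 = 0
  s[3] = (000000011111111)·(110001011110010) mod 2 = 0+0+0+0+0+0+0+1+1+1+1+0+0+1+0 mod 2 = 1
Syndrome = 1101
Column 11 of H equals this syndrome → error at bit 11 (1-indexed).
Flip bit 11: 110001011110010 → 110001011100010
Extract data bits at positions {3,5,6,7,9,10,11,12,13,14,15}: 00101100010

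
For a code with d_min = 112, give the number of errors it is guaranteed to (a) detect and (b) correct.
(a) Detection requires d_min ≥ e+1, so e ≤ d_min − 1 = 111.
(b) Correction requires d_min ≥ 2t+1, so t ≤ ⌊(d_min − 1)/2⌋ = ⌊111/2⌋ = 55.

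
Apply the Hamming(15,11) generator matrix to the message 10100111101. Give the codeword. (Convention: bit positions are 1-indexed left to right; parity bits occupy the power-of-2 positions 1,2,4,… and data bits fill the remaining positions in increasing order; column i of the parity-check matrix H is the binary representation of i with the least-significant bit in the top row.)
Codeword c = d · G (mod 2), d = 10100111101:
  c[0] = d·G[:,0] = (10100111101)·(11011010101) mod 2 = 1+0+0+0+0+0+1+0+1+0+1 mod 2 = 0
  c[1] = d·G[:,1] = (10100111101)·(10110110011) mod 2 = 1+0+1+0+0+1+1+0+0+0+1 mod 2 = 1
  c[2] = d·G[:,2] = (10100111101)·(10000000000) mod 2 = 1+0+0+0+0+0+0+0+0+0+0 mod 2 = 1
  c[3] = d·G[:,3] = (10100111101)·(01110001111) mod 2 = 0+0+1+0+0+0+0+1+1+0+1 mod 2 = 0
  c[4] = d·G[:,4] = (10100111101)·(01000000000) mod 2 = 0+0+0+0+0+0+0+0+0+0+0 mod 2 = 0
  c[5] = d·G[:,5] = (10100111101)·(00100000000) mod 2 = 0+0+1+0+0+0+0+0+0+0+0 mod 2 = 1
  c[6] = d·G[:,6] = (10100111101)·(00010000000) mod 2 = 0+0+0+0+0+0+0+0+0+0+0 mod 2 = 0
  c[7] = d·G[:,7] = (10100111101)·(00001111111) mod 2 = 0+0+0+0+0+1+1+1+1+0+1 mod 2 = 1
  c[8] = d·G[:,8] = (10100111101)·(00001000000) mod 2 = 0+0+0+0+0+0+0+0+0+0+0 mod 2 = 0
  c[9] = d·G[:,9] = (10100111101)·(00000100000) mod 2 = 0+0+0+0+0+1+0+0+0+0+0 mod 2 = 1
  c[10] = d·G[:,10] = (10100111101)·(00000010000) mod 2 = 0+0+0+0+0+0+1+0+0+0+0 mod 2 = 1
  c[11] = d·G[:,11] = (10100111101)·(00000001000) mod 2 = 0+0+0+0+0+0+0+1+0+0+0 mod 2 = 1
  c[12] = d·G[:,12] = (10100111101)·(00000000100) mod 2 = 0+0+0+0+0+0+0+0+1+0+0 mod 2 = 1
  c[13] = d·G[:,13] = (10100111101)·(00000000010) mod 2 = 0+0+0+0+0+0+0+0+0+0+0 mod 2 = 0
  c[14] = d·G[:,14] = (10100111101)·(00000000001) mod 2 = 0+0+0+0+0+0+0+0+0+0+1 mod 2 = 1
Codeword = 011001010111101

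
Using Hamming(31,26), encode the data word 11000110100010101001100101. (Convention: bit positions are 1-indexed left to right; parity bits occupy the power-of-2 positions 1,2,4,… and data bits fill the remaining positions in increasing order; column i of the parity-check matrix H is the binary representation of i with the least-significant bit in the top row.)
Codeword c = d · G (mod 2), d = 11000110100010101001100101:
  c[0] = d·G[:,0] = (11000110100010101001100101)·(11011010101101010101010101) mod 2 = 1+1+0+0+0+0+1+0+1+0+0+0+0+0+0+0+0+0+0+1+0+0+0+1+0+1 mod 2 = 1
  c[1] = d·G[:,1] = (11000110100010101001100101)·(10110110011011001100110011) mod 2 = 1+0+0+0+0+1+1+0+0+0+0+0+1+0+0+0+1+0+0+0+1+0+0+0+0+1 mod 2 = 1
  c[2] = d·G[:,2] = (11000110100010101001100101)·(10000000000000000000000000) mod 2 = 1+0+0+0+0+0+0+0+0+0+0+0+0+0+0+0+0+0+0+0+0+0+0+0+0+0 mod 2 = 1
  c[3] = d·G[:,3] = (11000110100010101001100101)·(01110001111000111100001111) mod 2 = 0+1+0+0+0+0+0+0+1+0+0+0+0+0+1+0+1+0+0+0+0+0+0+1+0+1 mod 2 = 0
  c[4] = d·G[:,4] = (11000110100010101001100101)·(01000000000000000000000000) mod 2 = 0+1+0+0+0+0+0+0+0+0+0+0+0+0+0+0+0+0+0+0+0+0+0+0+0+0 mod 2 = 1
  c[5] = d·G[:,5] = (11000110100010101001100101)·(00100000000000000000000000) mod 2 = 0+0+0+0+0+0+0+0+0+0+0+0+0+0+0+0+0+0+0+0+0+0+0+0+0+0 mod 2 = 0
  c[6] = d·G[:,6] = (11000110100010101001100101)·(00010000000000000000000000) mod 2 = 0+0+0+0+0+0+0+0+0+0+0+0+0+0+0+0+0+0+0+0+0+0+0+0+0+0 mod 2 = 0
  c[7] = d·G[:,7] = (11000110100010101001100101)·(00001111111000000011111111) mod 2 = 0+0+0+0+0+1+1+0+1+0+0+0+0+0+0+0+0+0+0+1+1+0+0+1+0+1 mod 2 = 1
  c[8] = d·G[:,8] = (11000110100010101001100101)·(00001000000000000000000000) mod 2 = 0+0+0+0+0+0+0+0+0+0+0+0+0+0+0+0+0+0+0+0+0+0+0+0+0+0 mod 2 = 0
  c[9] = d·G[:,9] = (11000110100010101001100101)·(00000100000000000000000000) mod 2 = 0+0+0+0+0+1+0+0+0+0+0+0+0+0+0+0+0+0+0+0+0+0+0+0+0+0 mod 2 = 1
  c[10] = d·G[:,10] = (11000110100010101001100101)·(00000010000000000000000000) mod 2 = 0+0+0+0+0+0+1+0+0+0+0+0+0+0+0+0+0+0+0+0+0+0+0+0+0+0 mod 2 = 1
  c[11] = d·G[:,11] = (11000110100010101001100101)·(00000001000000000000000000) mod 2 = 0+0+0+0+0+0+0+0+0+0+0+0+0+0+0+0+0+0+0+0+0+0+0+0+0+0 mod 2 = 0
  c[12] = d·G[:,12] = (11000110100010101001100101)·(00000000100000000000000000) mod 2 = 0+0+0+0+0+0+0+0+1+0+0+0+0+0+0+0+0+0+0+0+0+0+0+0+0+0 mod 2 = 1
  c[13] = d·G[:,13] = (11000110100010101001100101)·(00000000010000000000000000) mod 2 = 0+0+0+0+0+0+0+0+0+0+0+0+0+0+0+0+0+0+0+0+0+0+0+0+0+0 mod 2 = 0
  c[14] = d·G[:,14] = (11000110100010101001100101)·(00000000001000000000000000) mod 2 = 0+0+0+0+0+0+0+0+0+0+0+0+0+0+0+0+0+0+0+0+0+0+0+0+0+0 mod 2 = 0
  c[15] = d·G[:,15] = (11000110100010101001100101)·(00000000000111111111111111) mod 2 = 0+0+0+0+0+0+0+0+0+0+0+0+1+0+1+0+1+0+0+1+1+0+0+1+0+1 mod 2 = 1
  c[16] = d·G[:,16] = (11000110100010101001100101)·(00000000000100000000000000) mod 2 = 0+0+0+0+0+0+0+0+0+0+0+0+0+0+0+0+0+0+0+0+0+0+0+0+0+0 mod 2 = 0
  c[17] = d·G[:,17] = (11000110100010101001100101)·(00000000000010000000000000) mod 2 = 0+0+0+0+0+0+0+0+0+0+0+0+1+0+0+0+0+0+0+0+0+0+0+0+0+0 mod 2 = 1
  c[18] = d·G[:,18] = (11000110100010101001100101)·(00000000000001000000000000) mod 2 = 0+0+0+0+0+0+0+0+0+0+0+0+0+0+0+0+0+0+0+0+0+0+0+0+0+0 mod 2 = 0
  c[19] = d·G[:,19] = (11000110100010101001100101)·(00000000000000100000000000) mod 2 = 0+0+0+0+0+0+0+0+0+0+0+0+0+0+1+0+0+0+0+0+0+0+0+0+0+0 mod 2 = 1
  c[20] = d·G[:,20] = (11000110100010101001100101)·(00000000000000010000000000) mod 2 = 0+0+0+0+0+0+0+0+0+0+0+0+0+0+0+0+0+0+0+0+0+0+0+0+0+0 mod 2 = 0
  c[21] = d·G[:,21] = (11000110100010101001100101)·(00000000000000001000000000) mod 2 = 0+0+0+0+0+0+0+0+0+0+0+0+0+0+0+0+1+0+0+0+0+0+0+0+0+0 mod 2 = 1
  c[22] = d·G[:,22] = (11000110100010101001100101)·(00000000000000000100000000) mod 2 = 0+0+0+0+0+0+0+0+0+0+0+0+0+0+0+0+0+0+0+0+0+0+0+0+0+0 mod 2 = 0
  c[23] = d·G[:,23] = (11000110100010101001100101)·(00000000000000000010000000) mod 2 = 0+0+0+0+0+0+0+0+0+0+0+0+0+0+0+0+0+0+0+0+0+0+0+0+0+0 mod 2 = 0
  c[24] = d·G[:,24] = (11000110100010101001100101)·(00000000000000000001000000) mod 2 = 0+0+0+0+0+0+0+0+0+0+0+0+0+0+0+0+0+0+0+1+0+0+0+0+0+0 mod 2 = 1
  c[25] = d·G[:,25] = (11000110100010101001100101)·(00000000000000000000100000) mod 2 = 0+0+0+0+0+0+0+0+0+0+0+0+0+0+0+0+0+0+0+0+1+0+0+0+0+0 mod 2 = 1
  c[26] = d·G[:,26] = (11000110100010101001100101)·(00000000000000000000010000) mod 2 = 0+0+0+0+0+0+0+0+0+0+0+0+0+0+0+0+0+0+0+0+0+0+0+0+0+0 mod 2 = 0
  c[27] = d·G[:,27] = (11000110100010101001100101)·(00000000000000000000001000) mod 2 = 0+0+0+0+0+0+0+0+0+0+0+0+0+0+0+0+0+0+0+0+0+0+0+0+0+0 mod 2 = 0
  c[28] = d·G[:,28] = (11000110100010101001100101)·(00000000000000000000000100) mod 2 = 0+0+0+0+0+0+0+0+0+0+0+0+0+0+0+0+0+0+0+0+0+0+0+1+0+0 mod 2 = 1
  c[29] = d·G[:,29] = (11000110100010101001100101)·(00000000000000000000000010) mod 2 = 0+0+0+0+0+0+0+0+0+0+0+0+0+0+0+0+0+0+0+0+0+0+0+0+0+0 mod 2 = 0
  c[30] = d·G[:,30] = (11000110100010101001100101)·(00000000000000000000000001) mod 2 = 0+0+0+0+0+0+0+0+0+0+0+0+0+0+0+0+0+0+0+0+0+0+0+0+0+1 mod 2 = 1
Codeword = 1110100101101001010101001100101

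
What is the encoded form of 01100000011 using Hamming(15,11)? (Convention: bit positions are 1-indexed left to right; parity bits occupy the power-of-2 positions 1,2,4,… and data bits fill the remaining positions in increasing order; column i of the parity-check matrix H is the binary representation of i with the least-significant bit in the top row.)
Codeword c = d · G (mod 2), d = 01100000011:
  c[0] = d·G[:,0] = (01100000011)·(11011010101) mod 2 = 0+1+0+0+0+0+0+0+0+0+1 mod 2 = 0
  c[1] = d·G[:,1] = (01100000011)·(10110110011) mod 2 = 0+0+1+0+0+0+0+0+0+1+1 mod 2 = 1
  c[2] = d·G[:,2] = (01100000011)·(10000000000) mod 2 = 0+0+0+0+0+0+0+0+0+0+0 mod 2 = 0
  c[3] = d·G[:,3] = (01100000011)·(01110001111) mod 2 = 0+1+1+0+0+0+0+0+0+1+1 mod 2 = 0
  c[4] = d·G[:,4] = (01100000011)·(01000000000) mod 2 = 0+1+0+0+0+0+0+0+0+0+0 mod 2 = 1
  c[5] = d·G[:,5] = (01100000011)·(00100000000) mod 2 = 0+0+1+0+0+0+0+0+0+0+0 mod 2 = 1
  c[6] = d·G[:,6] = (01100000011)·(00010000000) mod 2 = 0+0+0+0+0+0+0+0+0+0+0 mod 2 = 0
  c[7] = d·G[:,7] = (01100000011)·(00001111111) mod 2 = 0+0+0+0+0+0+0+0+0+1+1 mod 2 = 0
  c[8] = d·G[:,8] = (01100000011)·(00001000000) mod 2 = 0+0+0+0+0+0+0+0+0+0+0 mod 2 = 0
  c[9] = d·G[:,9] = (01100000011)·(00000100000) mod 2 = 0+0+0+0+0+0+0+0+0+0+0 mod 2 = 0
  c[10] = d·G[:,10] = (01100000011)·(00000010000) mod 2 = 0+0+0+0+0+0+0+0+0+0+0 mod 2 = 0
  c[11] = d·G[:,11] = (01100000011)·(00000001000) mod 2 = 0+0+0+0+0+0+0+0+0+0+0 mod 2 = 0
  c[12] = d·G[:,12] = (01100000011)·(00000000100) mod 2 = 0+0+0+0+0+0+0+0+0+0+0 mod 2 = 0
  c[13] = d·G[:,13] = (01100000011)·(00000000010) mod 2 = 0+0+0+0+0+0+0+0+0+1+0 mod 2 = 1
  c[14] = d·G[:,14] = (01100000011)·(00000000001) mod 2 = 0+0+0+0+0+0+0+0+0+0+1 mod 2 = 1
Codeword = 010011000000011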